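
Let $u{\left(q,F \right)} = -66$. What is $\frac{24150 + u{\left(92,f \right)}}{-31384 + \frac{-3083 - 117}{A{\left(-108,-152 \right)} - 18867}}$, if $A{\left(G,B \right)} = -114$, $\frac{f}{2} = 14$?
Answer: $- \frac{114284601}{148924126} \approx -0.7674$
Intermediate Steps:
$f = 28$ ($f = 2 \cdot 14 = 28$)
$\frac{24150 + u{\left(92,f \right)}}{-31384 + \frac{-3083 - 117}{A{\left(-108,-152 \right)} - 18867}} = \frac{24150 - 66}{-31384 + \frac{-3083 - 117}{-114 - 18867}} = \frac{24084}{-31384 - \frac{3200}{-18981}} = \frac{24084}{-31384 - - \frac{3200}{18981}} = \frac{24084}{-31384 + \frac{3200}{18981}} = \frac{24084}{- \frac{595696504}{18981}} = 24084 \left(- \frac{18981}{595696504}\right) = - \frac{114284601}{148924126}$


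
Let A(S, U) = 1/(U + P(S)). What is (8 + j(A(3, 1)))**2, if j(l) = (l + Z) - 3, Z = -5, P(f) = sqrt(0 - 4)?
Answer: (1 - 2*I)**2/25 ≈ -0.12 - 0.16*I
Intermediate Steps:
P(f) = 2*I (P(f) = sqrt(-4) = 2*I)
A(S, U) = 1/(U + 2*I)
j(l) = -8 + l (j(l) = (l - 5) - 3 = (-5 + l) - 3 = -8 + l)
(8 + j(A(3, 1)))**2 = (8 + (-8 + 1/(1 + 2*I)))**2 = (8 + (-8 + (1 - 2*I)/5))**2 = ((1 - 2*I)/5)**2 = (1 - 2*I)**2/25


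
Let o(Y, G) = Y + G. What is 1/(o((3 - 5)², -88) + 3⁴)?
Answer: -⅓ ≈ -0.33333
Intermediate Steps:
o(Y, G) = G + Y
1/(o((3 - 5)², -88) + 3⁴) = 1/((-88 + (3 - 5)²) + 3⁴) = 1/((-88 + (-2)²) + 81) = 1/((-88 + 4) + 81) = 1/(-84 + 81) = 1/(-3) = -⅓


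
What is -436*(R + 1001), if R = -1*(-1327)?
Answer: -1015008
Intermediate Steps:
R = 1327
-436*(R + 1001) = -436*(1327 + 1001) = -436*2328 = -1015008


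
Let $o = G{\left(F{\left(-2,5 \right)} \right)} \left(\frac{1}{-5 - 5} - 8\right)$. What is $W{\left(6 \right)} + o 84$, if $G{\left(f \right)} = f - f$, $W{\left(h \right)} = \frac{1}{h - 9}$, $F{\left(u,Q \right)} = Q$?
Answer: $- \frac{1}{3} \approx -0.33333$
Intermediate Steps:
$W{\left(h \right)} = \frac{1}{-9 + h}$
$G{\left(f \right)} = 0$
$o = 0$ ($o = 0 \left(\frac{1}{-5 - 5} - 8\right) = 0 \left(\frac{1}{-10} - 8\right) = 0 \left(- \frac{1}{10} - 8\right) = 0 \left(- \frac{81}{10}\right) = 0$)
$W{\left(6 \right)} + o 84 = \frac{1}{-9 + 6} + 0 \cdot 84 = \frac{1}{-3} + 0 = - \frac{1}{3} + 0 = - \frac{1}{3}$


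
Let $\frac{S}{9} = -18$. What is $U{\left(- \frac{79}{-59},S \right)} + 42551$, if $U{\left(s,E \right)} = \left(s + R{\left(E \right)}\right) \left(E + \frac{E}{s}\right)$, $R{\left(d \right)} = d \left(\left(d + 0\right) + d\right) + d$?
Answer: $- \frac{68821639217}{4661} \approx -1.4765 \cdot 10^{7}$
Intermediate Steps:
$S = -162$ ($S = 9 \left(-18\right) = -162$)
$R{\left(d \right)} = d + 2 d^{2}$ ($R{\left(d \right)} = d \left(d + d\right) + d = d 2 d + d = 2 d^{2} + d = d + 2 d^{2}$)
$U{\left(s,E \right)} = \left(E + \frac{E}{s}\right) \left(s + E \left(1 + 2 E\right)\right)$ ($U{\left(s,E \right)} = \left(s + E \left(1 + 2 E\right)\right) \left(E + \frac{E}{s}\right) = \left(E + \frac{E}{s}\right) \left(s + E \left(1 + 2 E\right)\right)$)
$U{\left(- \frac{79}{-59},S \right)} + 42551 = - \frac{162 \left(- 162 \left(1 + 2 \left(-162\right)\right) + - \frac{79}{-59} \left(1 - \frac{79}{-59} - 162 \left(1 + 2 \left(-162\right)\right)\right)\right)}{\left(-79\right) \frac{1}{-59}} + 42551 = - \frac{162 \left(- 162 \left(1 - 324\right) + \left(-79\right) \left(- \frac{1}{59}\right) \left(1 - - \frac{79}{59} - 162 \left(1 - 324\right)\right)\right)}{\left(-79\right) \left(- \frac{1}{59}\right)} + 42551 = - \frac{162 \left(\left(-162\right) \left(-323\right) + \frac{79 \left(1 + \frac{79}{59} - -52326\right)}{59}\right)}{\frac{79}{59}} + 42551 = \left(-162\right) \frac{59}{79} \left(52326 + \frac{79 \left(1 + \frac{79}{59} + 52326\right)}{59}\right) + 42551 = \left(-162\right) \frac{59}{79} \left(52326 + \frac{79}{59} \cdot \frac{3087372}{59}\right) + 42551 = \left(-162\right) \frac{59}{79} \left(52326 + \frac{243902388}{3481}\right) + 42551 = \left(-162\right) \frac{59}{79} \cdot \frac{426049194}{3481} + 42551 = - \frac{69019969428}{4661} + 42551 = - \frac{68821639217}{4661}$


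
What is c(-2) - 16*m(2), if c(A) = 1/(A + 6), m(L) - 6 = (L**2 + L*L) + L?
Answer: -1023/4 ≈ -255.75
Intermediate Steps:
m(L) = 6 + L + 2*L**2 (m(L) = 6 + ((L**2 + L*L) + L) = 6 + ((L**2 + L**2) + L) = 6 + (2*L**2 + L) = 6 + (L + 2*L**2) = 6 + L + 2*L**2)
c(A) = 1/(6 + A)
c(-2) - 16*m(2) = 1/(6 - 2) - 16*(6 + 2 + 2*2**2) = 1/4 - 16*(6 + 2 + 2*4) = 1/4 - 16*(6 + 2 + 8) = 1/4 - 16*16 = 1/4 - 256 = -1023/4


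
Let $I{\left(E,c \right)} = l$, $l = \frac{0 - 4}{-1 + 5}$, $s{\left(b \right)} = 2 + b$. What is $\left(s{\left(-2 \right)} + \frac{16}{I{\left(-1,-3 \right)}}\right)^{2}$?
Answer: $256$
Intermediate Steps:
$l = -1$ ($l = - \frac{4}{4} = \left(-4\right) \frac{1}{4} = -1$)
$I{\left(E,c \right)} = -1$
$\left(s{\left(-2 \right)} + \frac{16}{I{\left(-1,-3 \right)}}\right)^{2} = \left(\left(2 - 2\right) + \frac{16}{-1}\right)^{2} = \left(0 + 16 \left(-1\right)\right)^{2} = \left(0 - 16\right)^{2} = \left(-16\right)^{2} = 256$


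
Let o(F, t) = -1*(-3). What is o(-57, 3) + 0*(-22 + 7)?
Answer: 3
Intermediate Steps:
o(F, t) = 3
o(-57, 3) + 0*(-22 + 7) = 3 + 0*(-22 + 7) = 3 + 0*(-15) = 3 + 0 = 3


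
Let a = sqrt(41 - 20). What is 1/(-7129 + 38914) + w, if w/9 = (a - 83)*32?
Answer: -759788639/31785 + 288*sqrt(21) ≈ -22584.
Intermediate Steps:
a = sqrt(21) ≈ 4.5826
w = -23904 + 288*sqrt(21) (w = 9*((sqrt(21) - 83)*32) = 9*((-83 + sqrt(21))*32) = 9*(-2656 + 32*sqrt(21)) = -23904 + 288*sqrt(21) ≈ -22584.)
1/(-7129 + 38914) + w = 1/(-7129 + 38914) + (-23904 + 288*sqrt(21)) = 1/31785 + (-23904 + 288*sqrt(21)) = -759788639/31785 + 288*sqrt(21)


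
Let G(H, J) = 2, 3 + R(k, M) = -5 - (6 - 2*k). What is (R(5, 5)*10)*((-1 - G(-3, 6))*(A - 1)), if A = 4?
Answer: 360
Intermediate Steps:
R(k, M) = -14 + 2*k (R(k, M) = -3 + (-5 - (6 - 2*k)) = -3 + (-5 + (-6 + 2*k)) = -3 + (-11 + 2*k) = -14 + 2*k)
(R(5, 5)*10)*((-1 - G(-3, 6))*(A - 1)) = ((-14 + 2*5)*10)*((-1 - 1*2)*(4 - 1)) = ((-14 + 10)*10)*((-1 - 2)*3) = (-4*10)*(-3*3) = -40*(-9) = 360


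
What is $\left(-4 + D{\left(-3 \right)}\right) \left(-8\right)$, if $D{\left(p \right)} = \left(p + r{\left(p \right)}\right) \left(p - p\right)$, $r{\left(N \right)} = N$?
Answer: $32$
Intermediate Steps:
$D{\left(p \right)} = 0$ ($D{\left(p \right)} = \left(p + p\right) \left(p - p\right) = 2 p 0 = 0$)
$\left(-4 + D{\left(-3 \right)}\right) \left(-8\right) = \left(-4 + 0\right) \left(-8\right) = \left(-4\right) \left(-8\right) = 32$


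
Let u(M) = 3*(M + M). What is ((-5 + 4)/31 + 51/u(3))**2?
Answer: 271441/34596 ≈ 7.8460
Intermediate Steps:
u(M) = 6*M (u(M) = 3*(2*M) = 6*M)
((-5 + 4)/31 + 51/u(3))**2 = ((-5 + 4)/31 + 51/((6*3)))**2 = (-1*1/31 + 51/18)**2 = (-1/31 + 51*(1/18))**2 = (-1/31 + 17/6)**2 = (521/186)**2 = 271441/34596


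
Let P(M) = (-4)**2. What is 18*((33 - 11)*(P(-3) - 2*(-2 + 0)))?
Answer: 7920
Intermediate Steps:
P(M) = 16
18*((33 - 11)*(P(-3) - 2*(-2 + 0))) = 18*((33 - 11)*(16 - 2*(-2 + 0))) = 18*(22*(16 - 2*(-2))) = 18*(22*(16 + 4)) = 18*(22*20) = 18*440 = 7920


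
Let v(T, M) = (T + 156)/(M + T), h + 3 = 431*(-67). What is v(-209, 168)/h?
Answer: -53/1184080 ≈ -4.4760e-5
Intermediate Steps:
h = -28880 (h = -3 + 431*(-67) = -3 - 28877 = -28880)
v(T, M) = (156 + T)/(M + T)
v(-209, 168)/h = ((156 - 209)/(168 - 209))/(-28880) = (-53/(-41))*(-1/28880) = -1/41*(-53)*(-1/28880) = (53/41)*(-1/28880) = -53/1184080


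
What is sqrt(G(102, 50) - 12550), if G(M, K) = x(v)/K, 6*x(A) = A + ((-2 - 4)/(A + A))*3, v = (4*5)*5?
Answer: 31*I*sqrt(1175307)/300 ≈ 112.03*I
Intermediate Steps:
v = 100 (v = 20*5 = 100)
x(A) = -3/(2*A) + A/6 (x(A) = (A + ((-2 - 4)/(A + A))*3)/6 = (A - 6*1/(2*A)*3)/6 = (A - 3/A*3)/6 = (A - 9/A)/6 = -3/(2*A) + A/6)
G(M, K) = 9991/(600*K) (G(M, K) = ((1/6)*(-9 + 100**2)/100)/K = ((1/6)*(1/100)*(-9 + 10000))/K = ((1/6)*(1/100)*9991)/K = 9991/(600*K))
sqrt(G(102, 50) - 12550) = sqrt((9991/600)/50 - 12550) = sqrt((9991/600)*(1/50) - 12550) = sqrt(9991/30000 - 12550) = sqrt(-376490009/30000) = 31*I*sqrt(1175307)/300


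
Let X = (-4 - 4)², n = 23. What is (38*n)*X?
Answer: 55936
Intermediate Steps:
X = 64 (X = (-8)² = 64)
(38*n)*X = (38*23)*64 = 874*64 = 55936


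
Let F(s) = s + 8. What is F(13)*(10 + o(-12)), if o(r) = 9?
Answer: 399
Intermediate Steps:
F(s) = 8 + s
F(13)*(10 + o(-12)) = (8 + 13)*(10 + 9) = 21*19 = 399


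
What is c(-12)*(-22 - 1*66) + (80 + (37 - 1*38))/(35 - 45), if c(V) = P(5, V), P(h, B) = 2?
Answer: -1839/10 ≈ -183.90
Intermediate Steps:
c(V) = 2
c(-12)*(-22 - 1*66) + (80 + (37 - 1*38))/(35 - 45) = 2*(-22 - 1*66) + (80 + (37 - 1*38))/(35 - 45) = 2*(-22 - 66) + (80 + (37 - 38))/(-10) = 2*(-88) + (80 - 1)*(-⅒) = -176 + 79*(-⅒) = -176 - 79/10 = -1839/10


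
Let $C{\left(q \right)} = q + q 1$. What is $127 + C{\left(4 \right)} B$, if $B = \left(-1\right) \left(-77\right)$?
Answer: $743$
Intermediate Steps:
$C{\left(q \right)} = 2 q$ ($C{\left(q \right)} = q + q = 2 q$)
$B = 77$
$127 + C{\left(4 \right)} B = 127 + 2 \cdot 4 \cdot 77 = 127 + 8 \cdot 77 = 127 + 616 = 743$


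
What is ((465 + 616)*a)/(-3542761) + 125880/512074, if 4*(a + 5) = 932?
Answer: 159876450024/907077898157 ≈ 0.17625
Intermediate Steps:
a = 228 (a = -5 + (¼)*932 = -5 + 233 = 228)
((465 + 616)*a)/(-3542761) + 125880/512074 = ((465 + 616)*228)/(-3542761) + 125880/512074 = (1081*228)*(-1/3542761) + 125880*(1/512074) = 246468*(-1/3542761) + 62940/256037 = -246468/3542761 + 62940/256037 = 159876450024/907077898157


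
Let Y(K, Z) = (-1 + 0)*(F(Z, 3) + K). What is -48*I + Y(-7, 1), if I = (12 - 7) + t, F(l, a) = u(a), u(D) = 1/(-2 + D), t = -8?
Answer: 150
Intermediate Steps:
F(l, a) = 1/(-2 + a)
Y(K, Z) = -1 - K (Y(K, Z) = (-1 + 0)*(1/(-2 + 3) + K) = -(1/1 + K) = -(1 + K) = -1 - K)
I = -3 (I = (12 - 7) - 8 = 5 - 8 = -3)
-48*I + Y(-7, 1) = -48*(-3) + (-1 - 1*(-7)) = 144 + (-1 + 7) = 144 + 6 = 150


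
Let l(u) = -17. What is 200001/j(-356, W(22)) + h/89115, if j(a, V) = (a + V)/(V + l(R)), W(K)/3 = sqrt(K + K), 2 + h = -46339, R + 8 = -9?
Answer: 336005124375/37529297 - 203401017*sqrt(11)/63170 ≈ -1726.1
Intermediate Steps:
R = -17 (R = -8 - 9 = -17)
h = -46341 (h = -2 - 46339 = -46341)
W(K) = 3*sqrt(2)*sqrt(K) (W(K) = 3*sqrt(K + K) = 3*sqrt(2*K) = 3*(sqrt(2)*sqrt(K)) = 3*sqrt(2)*sqrt(K))
j(a, V) = (V + a)/(-17 + V) (j(a, V) = (a + V)/(V - 17) = (V + a)/(-17 + V))
200001/j(-356, W(22)) + h/89115 = 200001/(((3*sqrt(2)*sqrt(22) - 356)/(-17 + 3*sqrt(2)*sqrt(22)))) - 46341/89115 = 200001/(((6*sqrt(11) - 356)/(-17 + 6*sqrt(11)))) - 46341*1/89115 = 200001/(((-356 + 6*sqrt(11))/(-17 + 6*sqrt(11)))) - 15447/29705 = 200001*((-17 + 6*sqrt(11))/(-356 + 6*sqrt(11))) - 15447/29705 = 200001*(-17 + 6*sqrt(11))/(-356 + 6*sqrt(11)) - 15447/29705 = -15447/29705 + 200001*(-17 + 6*sqrt(11))/(-356 + 6*sqrt(11))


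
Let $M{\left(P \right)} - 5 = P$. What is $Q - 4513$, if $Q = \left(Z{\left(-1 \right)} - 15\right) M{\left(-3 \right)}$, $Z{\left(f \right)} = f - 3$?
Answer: $-4551$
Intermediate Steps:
$M{\left(P \right)} = 5 + P$
$Z{\left(f \right)} = -3 + f$
$Q = -38$ ($Q = \left(\left(-3 - 1\right) - 15\right) \left(5 - 3\right) = \left(-4 - 15\right) 2 = \left(-19\right) 2 = -38$)
$Q - 4513 = -38 - 4513 = -4551$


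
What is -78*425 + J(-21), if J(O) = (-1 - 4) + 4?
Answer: -33151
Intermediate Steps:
J(O) = -1 (J(O) = -5 + 4 = -1)
-78*425 + J(-21) = -78*425 - 1 = -33150 - 1 = -33151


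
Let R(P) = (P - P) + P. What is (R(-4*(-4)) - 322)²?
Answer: 93636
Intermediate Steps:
R(P) = P (R(P) = 0 + P = P)
(R(-4*(-4)) - 322)² = (-4*(-4) - 322)² = (16 - 322)² = (-306)² = 93636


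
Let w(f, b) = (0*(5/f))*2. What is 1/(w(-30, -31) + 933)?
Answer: 1/933 ≈ 0.0010718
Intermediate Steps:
w(f, b) = 0 (w(f, b) = 0*2 = 0)
1/(w(-30, -31) + 933) = 1/(0 + 933) = 1/933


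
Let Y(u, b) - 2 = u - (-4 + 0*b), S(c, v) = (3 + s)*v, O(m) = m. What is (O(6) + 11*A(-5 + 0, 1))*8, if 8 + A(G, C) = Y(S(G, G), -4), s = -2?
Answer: -568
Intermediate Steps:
S(c, v) = v (S(c, v) = (3 - 2)*v = 1*v = v)
Y(u, b) = 6 + u (Y(u, b) = 2 + (u - (-4 + 0*b)) = 2 + (u - (-4 + 0)) = 2 + (u - 1*(-4)) = 2 + (u + 4) = 2 + (4 + u) = 6 + u)
A(G, C) = -2 + G (A(G, C) = -8 + (6 + G) = -2 + G)
(O(6) + 11*A(-5 + 0, 1))*8 = (6 + 11*(-2 + (-5 + 0)))*8 = (6 + 11*(-2 - 5))*8 = (6 + 11*(-7))*8 = (6 - 77)*8 = -71*8 = -568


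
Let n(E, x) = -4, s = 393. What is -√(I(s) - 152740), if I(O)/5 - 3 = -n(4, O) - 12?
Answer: -I*√152765 ≈ -390.85*I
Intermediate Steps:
I(O) = -25 (I(O) = 15 + 5*(-1*(-4) - 12) = 15 + 5*(4 - 12) = 15 + 5*(-8) = 15 - 40 = -25)
-√(I(s) - 152740) = -√(-25 - 152740) = -√(-152765) = -I*√152765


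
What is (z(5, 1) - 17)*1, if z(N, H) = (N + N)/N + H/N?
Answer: -74/5 ≈ -14.800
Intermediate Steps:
z(N, H) = 2 + H/N (z(N, H) = (2*N)/N + H/N = 2 + H/N)
(z(5, 1) - 17)*1 = ((2 + 1/5) - 17)*1 = ((2 + 1*(⅕)) - 17)*1 = ((2 + ⅕) - 17)*1 = (11/5 - 17)*1 = -74/5*1 = -74/5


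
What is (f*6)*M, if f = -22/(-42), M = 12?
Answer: 264/7 ≈ 37.714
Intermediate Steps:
f = 11/21 (f = -22*(-1/42) = 11/21 ≈ 0.52381)
(f*6)*M = ((11/21)*6)*12 = (22/7)*12 = 264/7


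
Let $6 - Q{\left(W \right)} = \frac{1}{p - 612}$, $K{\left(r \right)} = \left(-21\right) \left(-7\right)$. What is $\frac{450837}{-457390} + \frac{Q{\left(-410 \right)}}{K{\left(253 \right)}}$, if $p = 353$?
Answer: $- \frac{16453475651}{17414209470} \approx -0.94483$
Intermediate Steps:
$K{\left(r \right)} = 147$
$Q{\left(W \right)} = \frac{1555}{259}$ ($Q{\left(W \right)} = 6 - \frac{1}{353 - 612} = 6 - \frac{1}{-259} = 6 - - \frac{1}{259} = 6 + \frac{1}{259} = \frac{1555}{259}$)
$\frac{450837}{-457390} + \frac{Q{\left(-410 \right)}}{K{\left(253 \right)}} = \frac{450837}{-457390} + \frac{1555}{259 \cdot 147} = 450837 \left(- \frac{1}{457390}\right) + \frac{1555}{259} \cdot \frac{1}{147} = - \frac{450837}{457390} + \frac{1555}{38073} = - \frac{16453475651}{17414209470}$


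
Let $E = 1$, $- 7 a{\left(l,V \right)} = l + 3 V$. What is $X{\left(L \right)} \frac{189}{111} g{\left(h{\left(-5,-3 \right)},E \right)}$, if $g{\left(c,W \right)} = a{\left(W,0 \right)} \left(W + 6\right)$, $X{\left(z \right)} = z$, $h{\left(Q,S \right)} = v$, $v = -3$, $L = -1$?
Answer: $\frac{63}{37} \approx 1.7027$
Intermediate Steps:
$a{\left(l,V \right)} = - \frac{3 V}{7} - \frac{l}{7}$ ($a{\left(l,V \right)} = - \frac{l + 3 V}{7} = - \frac{3 V}{7} - \frac{l}{7}$)
$h{\left(Q,S \right)} = -3$
$g{\left(c,W \right)} = - \frac{W \left(6 + W\right)}{7}$ ($g{\left(c,W \right)} = \left(\left(- \frac{3}{7}\right) 0 - \frac{W}{7}\right) \left(W + 6\right) = \left(0 - \frac{W}{7}\right) \left(6 + W\right) = - \frac{W}{7} \left(6 + W\right) = - \frac{W \left(6 + W\right)}{7}$)
$X{\left(L \right)} \frac{189}{111} g{\left(h{\left(-5,-3 \right)},E \right)} = - \frac{189}{111} \left(\left(- \frac{1}{7}\right) 1 \left(6 + 1\right)\right) = - \frac{189}{111} \left(\left(- \frac{1}{7}\right) 1 \cdot 7\right) = \left(-1\right) \frac{63}{37} \left(-1\right) = \left(- \frac{63}{37}\right) \left(-1\right) = \frac{63}{37}$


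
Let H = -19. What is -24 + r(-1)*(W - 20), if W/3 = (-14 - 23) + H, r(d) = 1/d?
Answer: 164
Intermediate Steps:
W = -168 (W = 3*((-14 - 23) - 19) = 3*(-37 - 19) = 3*(-56) = -168)
-24 + r(-1)*(W - 20) = -24 + (-168 - 20)/(-1) = -24 - 1*(-188) = -24 + 188 = 164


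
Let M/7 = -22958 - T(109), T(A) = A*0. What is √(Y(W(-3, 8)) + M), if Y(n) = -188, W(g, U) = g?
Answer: I*√160894 ≈ 401.12*I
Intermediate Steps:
T(A) = 0
M = -160706 (M = 7*(-22958 - 1*0) = 7*(-22958 + 0) = 7*(-22958) = -160706)
√(Y(W(-3, 8)) + M) = √(-188 - 160706) = √(-160894) = I*√160894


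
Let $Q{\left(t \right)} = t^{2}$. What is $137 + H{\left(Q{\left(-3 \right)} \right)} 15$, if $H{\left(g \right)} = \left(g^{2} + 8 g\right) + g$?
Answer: $2567$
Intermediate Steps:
$H{\left(g \right)} = g^{2} + 9 g$
$137 + H{\left(Q{\left(-3 \right)} \right)} 15 = 137 + \left(-3\right)^{2} \left(9 + \left(-3\right)^{2}\right) 15 = 137 + 9 \left(9 + 9\right) 15 = 137 + 9 \cdot 18 \cdot 15 = 137 + 162 \cdot 15 = 137 + 2430 = 2567$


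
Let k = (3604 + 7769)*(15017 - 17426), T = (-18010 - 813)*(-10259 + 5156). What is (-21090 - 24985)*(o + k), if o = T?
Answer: -3163334967900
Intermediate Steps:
T = 96053769 (T = -18823*(-5103) = 96053769)
o = 96053769
k = -27397557 (k = 11373*(-2409) = -27397557)
(-21090 - 24985)*(o + k) = (-21090 - 24985)*(96053769 - 27397557) = -46075*68656212 = -3163334967900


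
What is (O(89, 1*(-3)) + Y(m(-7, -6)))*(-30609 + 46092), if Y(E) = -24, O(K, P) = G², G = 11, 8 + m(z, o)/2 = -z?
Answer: 1501851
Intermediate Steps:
m(z, o) = -16 - 2*z (m(z, o) = -16 + 2*(-z) = -16 - 2*z)
O(K, P) = 121 (O(K, P) = 11² = 121)
(O(89, 1*(-3)) + Y(m(-7, -6)))*(-30609 + 46092) = (121 - 24)*(-30609 + 46092) = 97*15483 = 1501851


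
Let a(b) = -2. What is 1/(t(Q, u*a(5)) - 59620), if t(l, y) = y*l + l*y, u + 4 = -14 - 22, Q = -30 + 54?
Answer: -1/55780 ≈ -1.7928e-5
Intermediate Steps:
Q = 24
u = -40 (u = -4 + (-14 - 22) = -4 - 36 = -40)
t(l, y) = 2*l*y (t(l, y) = l*y + l*y = 2*l*y)
1/(t(Q, u*a(5)) - 59620) = 1/(2*24*(-40*(-2)) - 59620) = 1/(2*24*80 - 59620) = 1/(3840 - 59620) = 1/(-55780) = -1/55780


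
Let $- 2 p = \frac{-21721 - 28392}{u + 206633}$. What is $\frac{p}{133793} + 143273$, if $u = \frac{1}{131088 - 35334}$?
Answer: $\frac{379275118555391594488}{2647219773111419} \approx 1.4327 \cdot 10^{5}$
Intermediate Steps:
$u = \frac{1}{95754} \approx 1.0443 \cdot 10^{-5}$
$p = \frac{2399260101}{19785936283}$ ($p = - \frac{\left(-21721 - 28392\right) \frac{1}{\frac{1}{95754} + 206633}}{2} = - \frac{\left(-50113\right) \frac{1}{\frac{19785936283}{95754}}}{2} = - \frac{\left(-50113\right) \frac{95754}{19785936283}}{2} = \left(- \frac{1}{2}\right) \left(- \frac{4798520202}{19785936283}\right) = \frac{2399260101}{19785936283} \approx 0.12126$)
$\frac{p}{133793} + 143273 = \frac{2399260101}{19785936283 \cdot 133793} + 143273 = \frac{2399260101}{19785936283} \cdot \frac{1}{133793} + 143273 = \frac{2399260101}{2647219773111419} + 143273 = \frac{379275118555391594488}{2647219773111419}$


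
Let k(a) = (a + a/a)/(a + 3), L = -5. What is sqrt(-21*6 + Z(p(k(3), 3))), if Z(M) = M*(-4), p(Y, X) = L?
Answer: I*sqrt(106) ≈ 10.296*I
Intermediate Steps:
k(a) = (1 + a)/(3 + a) (k(a) = (a + 1)/(3 + a) = (1 + a)/(3 + a))
p(Y, X) = -5
Z(M) = -4*M
sqrt(-21*6 + Z(p(k(3), 3))) = sqrt(-21*6 - 4*(-5)) = sqrt(-126 + 20) = sqrt(-106) = I*sqrt(106)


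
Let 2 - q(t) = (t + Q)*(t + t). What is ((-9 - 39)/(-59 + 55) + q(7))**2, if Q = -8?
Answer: 784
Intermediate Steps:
q(t) = 2 - 2*t*(-8 + t) (q(t) = 2 - (t - 8)*(t + t) = 2 - (-8 + t)*2*t = 2 - 2*t*(-8 + t))
((-9 - 39)/(-59 + 55) + q(7))**2 = ((-9 - 39)/(-59 + 55) + (2 - 2*7**2 + 16*7))**2 = (-48/(-4) + (2 - 2*49 + 112))**2 = (-48*(-1/4) + (2 - 98 + 112))**2 = (12 + 16)**2 = 28**2 = 784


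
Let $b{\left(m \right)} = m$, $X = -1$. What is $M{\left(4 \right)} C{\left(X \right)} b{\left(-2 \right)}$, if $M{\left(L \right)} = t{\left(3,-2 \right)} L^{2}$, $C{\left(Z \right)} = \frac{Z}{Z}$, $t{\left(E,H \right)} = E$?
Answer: $-96$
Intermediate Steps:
$C{\left(Z \right)} = 1$
$M{\left(L \right)} = 3 L^{2}$
$M{\left(4 \right)} C{\left(X \right)} b{\left(-2 \right)} = 3 \cdot 4^{2} \cdot 1 \left(-2\right) = 3 \cdot 16 \cdot 1 \left(-2\right) = 48 \cdot 1 \left(-2\right) = 48 \left(-2\right) = -96$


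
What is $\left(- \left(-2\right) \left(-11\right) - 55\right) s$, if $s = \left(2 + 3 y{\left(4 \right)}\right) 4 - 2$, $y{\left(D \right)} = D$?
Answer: $-4158$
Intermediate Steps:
$s = 54$ ($s = \left(2 + 3 \cdot 4\right) 4 - 2 = \left(2 + 12\right) 4 - 2 = 14 \cdot 4 - 2 = 56 - 2 = 54$)
$\left(- \left(-2\right) \left(-11\right) - 55\right) s = \left(- \left(-2\right) \left(-11\right) - 55\right) 54 = \left(\left(-1\right) 22 - 55\right) 54 = \left(-22 - 55\right) 54 = \left(-77\right) 54 = -4158$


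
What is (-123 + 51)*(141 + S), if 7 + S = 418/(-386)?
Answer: -1847016/193 ≈ -9570.0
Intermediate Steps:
S = -1560/193 (S = -7 + 418/(-386) = -7 + 418*(-1/386) = -7 - 209/193 = -1560/193 ≈ -8.0829)
(-123 + 51)*(141 + S) = (-123 + 51)*(141 - 1560/193) = -72*25653/193 = -1847016/193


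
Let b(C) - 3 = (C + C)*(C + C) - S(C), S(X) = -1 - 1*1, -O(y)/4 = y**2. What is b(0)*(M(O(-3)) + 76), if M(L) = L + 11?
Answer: 255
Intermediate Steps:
O(y) = -4*y**2
S(X) = -2 (S(X) = -1 - 1 = -2)
M(L) = 11 + L
b(C) = 5 + 4*C**2 (b(C) = 3 + ((C + C)*(C + C) - 1*(-2)) = 3 + ((2*C)*(2*C) + 2) = 3 + (4*C**2 + 2) = 3 + (2 + 4*C**2) = 5 + 4*C**2)
b(0)*(M(O(-3)) + 76) = (5 + 4*0**2)*((11 - 4*(-3)**2) + 76) = (5 + 4*0)*((11 - 4*9) + 76) = (5 + 0)*((11 - 36) + 76) = 5*(-25 + 76) = 5*51 = 255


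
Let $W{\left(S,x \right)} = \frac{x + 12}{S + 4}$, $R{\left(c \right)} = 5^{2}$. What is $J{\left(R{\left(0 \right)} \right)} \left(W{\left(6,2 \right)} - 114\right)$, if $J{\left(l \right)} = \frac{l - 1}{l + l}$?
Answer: $- \frac{6756}{125} \approx -54.048$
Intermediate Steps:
$R{\left(c \right)} = 25$
$W{\left(S,x \right)} = \frac{12 + x}{4 + S}$
$J{\left(l \right)} = \frac{-1 + l}{2 l}$
$J{\left(R{\left(0 \right)} \right)} \left(W{\left(6,2 \right)} - 114\right) = \frac{-1 + 25}{2 \cdot 25} \left(\frac{12 + 2}{4 + 6} - 114\right) = \frac{1}{2} \cdot \frac{1}{25} \cdot 24 \left(\frac{1}{10} \cdot 14 - 114\right) = \frac{12 \left(\frac{1}{10} \cdot 14 - 114\right)}{25} = \frac{12 \left(\frac{7}{5} - 114\right)}{25} = \frac{12}{25} \left(- \frac{563}{5}\right) = - \frac{6756}{125}$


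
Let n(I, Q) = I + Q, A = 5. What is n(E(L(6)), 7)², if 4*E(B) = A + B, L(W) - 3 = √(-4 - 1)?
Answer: (36 + I*√5)²/16 ≈ 80.688 + 10.062*I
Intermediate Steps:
L(W) = 3 + I*√5 (L(W) = 3 + √(-4 - 1) = 3 + √(-5) = 3 + I*√5)
E(B) = 5/4 + B/4 (E(B) = (5 + B)/4 = 5/4 + B/4)
n(E(L(6)), 7)² = ((5/4 + (3 + I*√5)/4) + 7)² = ((5/4 + (¾ + I*√5/4)) + 7)² = ((2 + I*√5/4) + 7)² = (9 + I*√5/4)²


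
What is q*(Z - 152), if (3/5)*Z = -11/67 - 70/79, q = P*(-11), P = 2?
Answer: 17903622/5293 ≈ 3382.5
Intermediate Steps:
q = -22 (q = 2*(-11) = -22)
Z = -9265/5293 (Z = 5*(-11/67 - 70/79)/3 = (5/3)*(-5559/5293) = -9265/5293 ≈ -1.7504)
q*(Z - 152) = -22*(-9265/5293 - 152) = -22*(-813801/5293) = 17903622/5293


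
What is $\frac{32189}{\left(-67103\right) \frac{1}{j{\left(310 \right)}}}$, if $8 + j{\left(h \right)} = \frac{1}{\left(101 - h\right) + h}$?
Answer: $\frac{25976523}{6777403} \approx 3.8328$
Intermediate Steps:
$j{\left(h \right)} = - \frac{807}{101}$ ($j{\left(h \right)} = -8 + \frac{1}{\left(101 - h\right) + h} = -8 + \frac{1}{101} = - \frac{807}{101}$)
$\frac{32189}{\left(-67103\right) \frac{1}{j{\left(310 \right)}}} = \frac{32189}{\left(-67103\right) \frac{1}{- \frac{807}{101}}} = \frac{32189}{\left(-67103\right) \left(- \frac{101}{807}\right)} = \frac{32189}{\frac{6777403}{807}} = 32189 \cdot \frac{807}{6777403} = \frac{25976523}{6777403}$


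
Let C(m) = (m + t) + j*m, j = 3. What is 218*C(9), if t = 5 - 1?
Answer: 8720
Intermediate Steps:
t = 4
C(m) = 4 + 4*m (C(m) = (m + 4) + 3*m = (4 + m) + 3*m = 4 + 4*m)
218*C(9) = 218*(4 + 4*9) = 218*(4 + 36) = 218*40 = 8720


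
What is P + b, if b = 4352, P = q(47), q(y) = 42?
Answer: 4394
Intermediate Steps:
P = 42
P + b = 42 + 4352 = 4394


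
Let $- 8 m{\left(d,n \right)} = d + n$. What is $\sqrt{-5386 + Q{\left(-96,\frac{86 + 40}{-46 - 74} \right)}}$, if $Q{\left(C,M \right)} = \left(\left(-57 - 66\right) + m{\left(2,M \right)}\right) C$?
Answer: $\frac{\sqrt{160835}}{5} \approx 80.208$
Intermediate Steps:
$m{\left(d,n \right)} = - \frac{d}{8} - \frac{n}{8}$ ($m{\left(d,n \right)} = - \frac{d + n}{8} = - \frac{d}{8} - \frac{n}{8}$)
$Q{\left(C,M \right)} = C \left(- \frac{493}{4} - \frac{M}{8}\right)$ ($Q{\left(C,M \right)} = \left(\left(-57 - 66\right) - \left(\frac{1}{4} + \frac{M}{8}\right)\right) C = \left(-123 - \left(\frac{1}{4} + \frac{M}{8}\right)\right) C = \left(- \frac{493}{4} - \frac{M}{8}\right) C = C \left(- \frac{493}{4} - \frac{M}{8}\right)$)
$\sqrt{-5386 + Q{\left(-96,\frac{86 + 40}{-46 - 74} \right)}} = \sqrt{-5386 - - 12 \left(986 + \frac{86 + 40}{-46 - 74}\right)} = \sqrt{-5386 - - 12 \left(986 + \frac{126}{-120}\right)} = \sqrt{-5386 - - 12 \left(986 + 126 \left(- \frac{1}{120}\right)\right)} = \sqrt{-5386 - - 12 \left(986 - \frac{21}{20}\right)} = \sqrt{-5386 - \left(-12\right) \frac{19699}{20}} = \sqrt{-5386 + \frac{59097}{5}} = \sqrt{\frac{32167}{5}} = \frac{\sqrt{160835}}{5}$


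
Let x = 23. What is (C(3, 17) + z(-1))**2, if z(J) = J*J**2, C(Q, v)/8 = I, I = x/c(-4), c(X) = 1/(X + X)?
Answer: 2169729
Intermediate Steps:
c(X) = 1/(2*X)
I = -184 (I = 23/(((1/2)/(-4))) = 23/(((1/2)*(-1/4))) = 23/(-1/8) = 23*(-8) = -184)
C(Q, v) = -1472 (C(Q, v) = 8*(-184) = -1472)
z(J) = J**3
(C(3, 17) + z(-1))**2 = (-1472 + (-1)**3)**2 = (-1472 - 1)**2 = (-1473)**2 = 2169729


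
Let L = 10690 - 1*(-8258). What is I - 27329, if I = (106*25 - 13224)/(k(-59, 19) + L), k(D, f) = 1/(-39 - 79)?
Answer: -61105147659/2235863 ≈ -27330.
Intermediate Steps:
L = 18948 (L = 10690 + 8258 = 18948)
k(D, f) = -1/118 (k(D, f) = 1/(-118) = -1/118)
I = -1247732/2235863 (I = (106*25 - 13224)/(-1/118 + 18948) = (2650 - 13224)/(2235863/118) = -10574*118/2235863 = -1247732/2235863 ≈ -0.55805)
I - 27329 = -1247732/2235863 - 27329 = -61105147659/2235863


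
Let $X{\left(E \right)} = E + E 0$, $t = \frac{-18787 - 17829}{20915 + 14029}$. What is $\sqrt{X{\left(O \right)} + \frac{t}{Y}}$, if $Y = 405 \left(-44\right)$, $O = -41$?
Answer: $\frac{i \sqrt{47918023898745}}{1081080} \approx 6.4031 i$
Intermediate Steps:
$Y = -17820$
$t = - \frac{4577}{4368}$ ($t = - \frac{36616}{34944} = \left(-36616\right) \frac{1}{34944} = - \frac{4577}{4368} \approx -1.0478$)
$X{\left(E \right)} = E$ ($X{\left(E \right)} = E + 0 = E$)
$\sqrt{X{\left(O \right)} + \frac{t}{Y}} = \sqrt{-41 - \frac{4577}{4368 \left(-17820\right)}} = \sqrt{-41 - - \frac{4577}{77837760}} = \sqrt{-41 + \frac{4577}{77837760}} = \sqrt{- \frac{3191343583}{77837760}} = \frac{i \sqrt{47918023898745}}{1081080}$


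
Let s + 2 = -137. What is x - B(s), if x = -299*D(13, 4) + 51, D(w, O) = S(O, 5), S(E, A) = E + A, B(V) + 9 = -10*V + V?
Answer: -3882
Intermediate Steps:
s = -139 (s = -2 - 137 = -139)
B(V) = -9 - 9*V (B(V) = -9 + (-10*V + V) = -9 - 9*V)
S(E, A) = A + E
D(w, O) = 5 + O
x = -2640 (x = -299*(5 + 4) + 51 = -299*9 + 51 = -2691 + 51 = -2640)
x - B(s) = -2640 - (-9 - 9*(-139)) = -2640 - (-9 + 1251) = -2640 - 1*1242 = -2640 - 1242 = -3882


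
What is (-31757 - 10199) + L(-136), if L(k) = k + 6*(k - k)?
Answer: -42092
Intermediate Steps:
L(k) = k (L(k) = k + 6*0 = k + 0 = k)
(-31757 - 10199) + L(-136) = (-31757 - 10199) - 136 = -41956 - 136 = -42092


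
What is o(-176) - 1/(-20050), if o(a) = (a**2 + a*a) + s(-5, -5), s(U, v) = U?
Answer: 1242037351/20050 ≈ 61947.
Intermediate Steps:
o(a) = -5 + 2*a**2 (o(a) = (a**2 + a*a) - 5 = (a**2 + a**2) - 5 = 2*a**2 - 5 = -5 + 2*a**2)
o(-176) - 1/(-20050) = (-5 + 2*(-176)**2) - 1/(-20050) = (-5 + 2*30976) - 1*(-1/20050) = (-5 + 61952) + 1/20050 = 61947 + 1/20050 = 1242037351/20050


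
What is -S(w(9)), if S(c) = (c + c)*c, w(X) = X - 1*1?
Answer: -128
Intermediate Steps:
w(X) = -1 + X (w(X) = X - 1 = -1 + X)
S(c) = 2*c² (S(c) = (2*c)*c = 2*c²)
-S(w(9)) = -2*(-1 + 9)² = -2*8² = -2*64 = -1*128 = -128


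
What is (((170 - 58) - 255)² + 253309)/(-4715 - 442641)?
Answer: -136879/223678 ≈ -0.61195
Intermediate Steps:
(((170 - 58) - 255)² + 253309)/(-4715 - 442641) = ((112 - 255)² + 253309)/(-447356) = ((-143)² + 253309)*(-1/447356) = (20449 + 253309)*(-1/447356) = 273758*(-1/447356) = -136879/223678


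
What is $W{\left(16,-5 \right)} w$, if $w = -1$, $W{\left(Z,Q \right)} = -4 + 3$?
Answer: $1$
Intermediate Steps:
$W{\left(Z,Q \right)} = -1$
$W{\left(16,-5 \right)} w = \left(-1\right) \left(-1\right) = 1$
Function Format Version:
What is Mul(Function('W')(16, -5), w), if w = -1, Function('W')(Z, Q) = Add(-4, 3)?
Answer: 1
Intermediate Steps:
Function('W')(Z, Q) = -1
Mul(Function('W')(16, -5), w) = Mul(-1, -1) = 1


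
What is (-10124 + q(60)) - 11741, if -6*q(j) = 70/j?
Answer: -787147/36 ≈ -21865.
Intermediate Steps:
q(j) = -35/(3*j)
(-10124 + q(60)) - 11741 = (-10124 - 35/3/60) - 11741 = (-10124 - 35/3*1/60) - 11741 = (-10124 - 7/36) - 11741 = -364471/36 - 11741 = -787147/36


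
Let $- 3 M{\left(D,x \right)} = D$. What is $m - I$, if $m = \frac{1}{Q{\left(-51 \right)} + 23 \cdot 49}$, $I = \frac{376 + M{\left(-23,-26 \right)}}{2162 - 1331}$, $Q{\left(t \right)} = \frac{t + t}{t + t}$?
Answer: $- \frac{431945}{937368} \approx -0.46081$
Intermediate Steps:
$M{\left(D,x \right)} = - \frac{D}{3}$
$Q{\left(t \right)} = 1$ ($Q{\left(t \right)} = \frac{2 t}{2 t} = 2 t \frac{1}{2 t} = 1$)
$I = \frac{1151}{2493}$ ($I = \frac{376 - - \frac{23}{3}}{2162 - 1331} = \frac{376 + \frac{23}{3}}{831} = \frac{1151}{3} \cdot \frac{1}{831} = \frac{1151}{2493} \approx 0.46169$)
$m = \frac{1}{1128}$ ($m = \frac{1}{1 + 23 \cdot 49} = \frac{1}{1 + 1127} = \frac{1}{1128} \approx 0.00088653$)
$m - I = \frac{1}{1128} - \frac{1151}{2493} = - \frac{431945}{937368}$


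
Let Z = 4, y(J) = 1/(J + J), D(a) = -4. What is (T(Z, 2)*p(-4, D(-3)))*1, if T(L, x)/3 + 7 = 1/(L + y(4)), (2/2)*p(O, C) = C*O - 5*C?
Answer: -8028/11 ≈ -729.82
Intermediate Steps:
y(J) = 1/(2*J)
p(O, C) = -5*C + C*O (p(O, C) = C*O - 5*C = -5*C + C*O)
T(L, x) = -21 + 3/(⅛ + L) (T(L, x) = -21 + 3/(L + (½)/4) = -21 + 3/(L + (½)*(¼)) = -21 + 3/(L + ⅛) = -21 + 3/(⅛ + L))
(T(Z, 2)*p(-4, D(-3)))*1 = ((3*(1 - 56*4)/(1 + 8*4))*(-4*(-5 - 4)))*1 = ((3*(1 - 224)/(1 + 32))*(-4*(-9)))*1 = ((3*(-223)/33)*36)*1 = ((3*(1/33)*(-223))*36)*1 = -223/11*36*1 = -8028/11*1 = -8028/11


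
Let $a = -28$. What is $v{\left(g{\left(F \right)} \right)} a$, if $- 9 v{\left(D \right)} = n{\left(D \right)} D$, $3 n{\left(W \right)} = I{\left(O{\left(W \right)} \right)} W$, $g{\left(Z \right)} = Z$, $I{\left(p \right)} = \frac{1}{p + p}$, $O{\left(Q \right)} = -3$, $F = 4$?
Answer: $- \frac{224}{81} \approx -2.7654$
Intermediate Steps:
$I{\left(p \right)} = \frac{1}{2 p}$
$n{\left(W \right)} = - \frac{W}{18}$ ($n{\left(W \right)} = \frac{\frac{1}{2 \left(-3\right)} W}{3} = \frac{\frac{1}{2} \left(- \frac{1}{3}\right) W}{3} = \frac{\left(- \frac{1}{6}\right) W}{3} = - \frac{W}{18}$)
$v{\left(D \right)} = \frac{D^{2}}{162}$ ($v{\left(D \right)} = - \frac{- \frac{D}{18} D}{9} = - \frac{\left(- \frac{1}{18}\right) D^{2}}{9} = \frac{D^{2}}{162}$)
$v{\left(g{\left(F \right)} \right)} a = \frac{4^{2}}{162} \left(-28\right) = \frac{1}{162} \cdot 16 \left(-28\right) = \frac{8}{81} \left(-28\right) = - \frac{224}{81}$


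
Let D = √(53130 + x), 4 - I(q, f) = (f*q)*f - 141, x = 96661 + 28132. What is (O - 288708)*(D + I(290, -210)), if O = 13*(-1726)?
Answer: 3979201077830 - 311146*√177923 ≈ 3.9791e+12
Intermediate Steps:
x = 124793
I(q, f) = 145 - q*f² (I(q, f) = 4 - ((f*q)*f - 141) = 4 - (q*f² - 141) = 4 - (-141 + q*f²) = 4 + (141 - q*f²) = 145 - q*f²)
D = √177923 (D = √(53130 + 124793) = √177923 ≈ 421.81)
O = -22438
(O - 288708)*(D + I(290, -210)) = (-22438 - 288708)*(√177923 + (145 - 1*290*(-210)²)) = -311146*(√177923 + (145 - 1*290*44100)) = -311146*(√177923 + (145 - 12789000)) = -311146*(√177923 - 12788855) = -311146*(-12788855 + √177923) = 3979201077830 - 311146*√177923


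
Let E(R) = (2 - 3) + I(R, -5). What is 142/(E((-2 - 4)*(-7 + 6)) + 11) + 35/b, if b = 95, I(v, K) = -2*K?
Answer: 1419/190 ≈ 7.4684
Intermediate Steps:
E(R) = 9 (E(R) = (2 - 3) - 2*(-5) = -1 + 10 = 9)
142/(E((-2 - 4)*(-7 + 6)) + 11) + 35/b = 142/(9 + 11) + 35/95 = 142/20 + 35*(1/95) = 142*(1/20) + 7/19 = 71/10 + 7/19 = 1419/190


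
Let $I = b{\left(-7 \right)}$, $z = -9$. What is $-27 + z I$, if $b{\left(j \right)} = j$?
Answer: $36$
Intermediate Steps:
$I = -7$
$-27 + z I = -27 - -63 = -27 + 63 = 36$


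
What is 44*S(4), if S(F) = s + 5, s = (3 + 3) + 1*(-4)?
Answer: 308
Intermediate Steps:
s = 2 (s = 6 - 4 = 2)
S(F) = 7 (S(F) = 2 + 5 = 7)
44*S(4) = 44*7 = 308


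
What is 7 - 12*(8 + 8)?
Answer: -185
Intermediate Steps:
7 - 12*(8 + 8) = 7 - 12*16 = 7 - 192 = -185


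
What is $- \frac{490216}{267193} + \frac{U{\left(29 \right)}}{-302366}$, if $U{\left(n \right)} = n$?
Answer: $- \frac{148232399653}{80790078638} \approx -1.8348$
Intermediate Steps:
$- \frac{490216}{267193} + \frac{U{\left(29 \right)}}{-302366} = - \frac{490216}{267193} + \frac{29}{-302366} = \left(-490216\right) \frac{1}{267193} + 29 \left(- \frac{1}{302366}\right) = - \frac{490216}{267193} - \frac{29}{302366} = - \frac{148232399653}{80790078638}$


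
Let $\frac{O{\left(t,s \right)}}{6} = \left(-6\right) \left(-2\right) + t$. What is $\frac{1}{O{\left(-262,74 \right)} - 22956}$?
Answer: $- \frac{1}{24456} \approx -4.089 \cdot 10^{-5}$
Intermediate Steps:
$O{\left(t,s \right)} = 72 + 6 t$ ($O{\left(t,s \right)} = 6 \left(\left(-6\right) \left(-2\right) + t\right) = 6 \left(12 + t\right) = 72 + 6 t$)
$\frac{1}{O{\left(-262,74 \right)} - 22956} = \frac{1}{\left(72 + 6 \left(-262\right)\right) - 22956} = \frac{1}{\left(72 - 1572\right) - 22956} = \frac{1}{-1500 - 22956} = \frac{1}{-24456} = - \frac{1}{24456}$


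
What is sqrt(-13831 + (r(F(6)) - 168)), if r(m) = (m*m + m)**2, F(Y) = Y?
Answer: I*sqrt(12235) ≈ 110.61*I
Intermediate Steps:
r(m) = (m + m**2)**2 (r(m) = (m**2 + m)**2 = (m + m**2)**2)
sqrt(-13831 + (r(F(6)) - 168)) = sqrt(-13831 + (6**2*(1 + 6)**2 - 168)) = sqrt(-13831 + (36*7**2 - 168)) = sqrt(-13831 + (36*49 - 168)) = sqrt(-13831 + (1764 - 168)) = sqrt(-13831 + 1596) = sqrt(-12235) = I*sqrt(12235)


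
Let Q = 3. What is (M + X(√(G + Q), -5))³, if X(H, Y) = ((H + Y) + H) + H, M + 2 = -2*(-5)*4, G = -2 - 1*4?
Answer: 33264 + 9720*I*√3 ≈ 33264.0 + 16836.0*I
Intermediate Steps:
G = -6 (G = -2 - 4 = -6)
M = 38 (M = -2 - 2*(-5)*4 = -2 + 10*4 = -2 + 40 = 38)
X(H, Y) = Y + 3*H (X(H, Y) = (Y + 2*H) + H = Y + 3*H)
(M + X(√(G + Q), -5))³ = (38 + (-5 + 3*√(-6 + 3)))³ = (38 + (-5 + 3*√(-3)))³ = (38 + (-5 + 3*(I*√3)))³ = (38 + (-5 + 3*I*√3))³ = (33 + 3*I*√3)³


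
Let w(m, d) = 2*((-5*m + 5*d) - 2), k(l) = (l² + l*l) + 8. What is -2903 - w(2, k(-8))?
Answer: -4239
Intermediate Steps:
k(l) = 8 + 2*l² (k(l) = (l² + l²) + 8 = 2*l² + 8 = 8 + 2*l²)
w(m, d) = -4 - 10*m + 10*d (w(m, d) = 2*(-2 - 5*m + 5*d) = -4 - 10*m + 10*d)
-2903 - w(2, k(-8)) = -2903 - (-4 - 10*2 + 10*(8 + 2*(-8)²)) = -2903 - (-4 - 20 + 10*(8 + 2*64)) = -2903 - (-4 - 20 + 10*(8 + 128)) = -2903 - (-4 - 20 + 10*136) = -2903 - (-4 - 20 + 1360) = -2903 - 1*1336 = -2903 - 1336 = -4239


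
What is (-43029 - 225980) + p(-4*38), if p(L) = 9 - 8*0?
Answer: -269000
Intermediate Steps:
p(L) = 9 (p(L) = 9 + 0 = 9)
(-43029 - 225980) + p(-4*38) = (-43029 - 225980) + 9 = -269009 + 9 = -269000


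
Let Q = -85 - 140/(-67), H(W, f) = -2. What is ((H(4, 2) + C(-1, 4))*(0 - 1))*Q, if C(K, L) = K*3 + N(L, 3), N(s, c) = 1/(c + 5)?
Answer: -216645/536 ≈ -404.19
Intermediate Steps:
N(s, c) = 1/(5 + c)
C(K, L) = 1/8 + 3*K (C(K, L) = K*3 + 1/(5 + 3) = 3*K + 1/8 = 1/8 + 3*K)
Q = -5555/67 (Q = -85 - 140*(-1/67) = -85 + 140/67 = -5555/67 ≈ -82.910)
((H(4, 2) + C(-1, 4))*(0 - 1))*Q = ((-2 + (1/8 + 3*(-1)))*(0 - 1))*(-5555/67) = ((-2 + (1/8 - 3))*(-1))*(-5555/67) = ((-2 - 23/8)*(-1))*(-5555/67) = -39/8*(-1)*(-5555/67) = (39/8)*(-5555/67) = -216645/536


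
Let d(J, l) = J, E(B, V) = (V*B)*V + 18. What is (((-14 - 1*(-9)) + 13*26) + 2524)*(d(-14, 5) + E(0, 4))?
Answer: 11428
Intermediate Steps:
E(B, V) = 18 + B*V² (E(B, V) = (B*V)*V + 18 = B*V² + 18 = 18 + B*V²)
(((-14 - 1*(-9)) + 13*26) + 2524)*(d(-14, 5) + E(0, 4)) = (((-14 - 1*(-9)) + 13*26) + 2524)*(-14 + (18 + 0*4²)) = (((-14 + 9) + 338) + 2524)*(-14 + (18 + 0*16)) = ((-5 + 338) + 2524)*(-14 + (18 + 0)) = (333 + 2524)*(-14 + 18) = 2857*4 = 11428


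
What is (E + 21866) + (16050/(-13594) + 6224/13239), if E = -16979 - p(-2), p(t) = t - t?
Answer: 439695116974/89985483 ≈ 4886.3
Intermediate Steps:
p(t) = 0
E = -16979 (E = -16979 - 1*0 = -16979 + 0 = -16979)
(E + 21866) + (16050/(-13594) + 6224/13239) = (-16979 + 21866) + (16050/(-13594) + 6224/13239) = 4887 + (16050*(-1/13594) + 6224*(1/13239)) = 4887 + (-8025/6797 + 6224/13239) = 4887 - 63938447/89985483 = 439695116974/89985483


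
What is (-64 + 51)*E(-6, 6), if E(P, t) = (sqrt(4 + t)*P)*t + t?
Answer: -78 + 468*sqrt(10) ≈ 1401.9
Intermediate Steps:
E(P, t) = t + P*t*sqrt(4 + t) (E(P, t) = (P*sqrt(4 + t))*t + t = P*t*sqrt(4 + t) + t = t + P*t*sqrt(4 + t))
(-64 + 51)*E(-6, 6) = (-64 + 51)*(6*(1 - 6*sqrt(4 + 6))) = -78*(1 - 6*sqrt(10)) = -13*(6 - 36*sqrt(10)) = -78 + 468*sqrt(10)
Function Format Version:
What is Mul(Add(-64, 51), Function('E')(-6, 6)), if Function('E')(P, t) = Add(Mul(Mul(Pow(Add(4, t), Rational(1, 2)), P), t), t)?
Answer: Add(-78, Mul(468, Pow(10, Rational(1, 2)))) ≈ 1401.9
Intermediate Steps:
Function('E')(P, t) = Add(t, Mul(P, t, Pow(Add(4, t), Rational(1, 2)))) (Function('E')(P, t) = Add(Mul(Mul(P, Pow(Add(4, t), Rational(1, 2))), t), t) = Add(Mul(P, t, Pow(Add(4, t), Rational(1, 2))), t) = Add(t, Mul(P, t, Pow(Add(4, t), Rational(1, 2)))))
Mul(Add(-64, 51), Function('E')(-6, 6)) = Mul(Add(-64, 51), Mul(6, Add(1, Mul(-6, Pow(Add(4, 6), Rational(1, 2)))))) = Mul(-13, Mul(6, Add(1, Mul(-6, Pow(10, Rational(1, 2)))))) = Mul(-13, Add(6, Mul(-36, Pow(10, Rational(1, 2))))) = Add(-78, Mul(468, Pow(10, Rational(1, 2))))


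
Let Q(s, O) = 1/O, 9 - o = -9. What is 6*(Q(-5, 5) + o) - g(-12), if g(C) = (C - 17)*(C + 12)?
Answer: 546/5 ≈ 109.20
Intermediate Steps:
o = 18 (o = 9 - 1*(-9) = 9 + 9 = 18)
g(C) = (-17 + C)*(12 + C)
6*(Q(-5, 5) + o) - g(-12) = 6*(1/5 + 18) - (-204 + (-12)² - 5*(-12)) = 6*(⅕ + 18) - (-204 + 144 + 60) = 6*(91/5) - 1*0 = 546/5 + 0 = 546/5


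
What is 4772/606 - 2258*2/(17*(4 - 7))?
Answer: 496678/5151 ≈ 96.424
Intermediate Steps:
4772/606 - 2258*2/(17*(4 - 7)) = 4772*(1/606) - 2258/((-3*7)*(17*(1/14))) = 2386/303 - 2258/((-21*17/14)) = 2386/303 - 2258/(-51/2) = 2386/303 - 2258*(-2/51) = 2386/303 + 4516/51 = 496678/5151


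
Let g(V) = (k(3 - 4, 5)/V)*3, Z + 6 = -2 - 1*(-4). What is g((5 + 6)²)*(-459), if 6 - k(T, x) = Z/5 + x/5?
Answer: -39933/605 ≈ -66.005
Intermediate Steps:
Z = -4 (Z = -6 + (-2 - 1*(-4)) = -6 + (-2 + 4) = -6 + 2 = -4)
k(T, x) = 34/5 - x/5 (k(T, x) = 6 - (-4/5 + x/5) = 6 - (-4*⅕ + x*(⅕)) = 6 - (-⅘ + x/5) = 6 + (⅘ - x/5) = 34/5 - x/5)
g(V) = 87/(5*V) (g(V) = ((34/5 - ⅕*5)/V)*3 = ((34/5 - 1)/V)*3 = (29/(5*V))*3 = 87/(5*V))
g((5 + 6)²)*(-459) = (87/(5*((5 + 6)²)))*(-459) = (87/(5*(11²)))*(-459) = ((87/5)/121)*(-459) = ((87/5)*(1/121))*(-459) = (87/605)*(-459) = -39933/605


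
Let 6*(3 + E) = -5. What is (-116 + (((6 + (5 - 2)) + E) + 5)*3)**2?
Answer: 29241/4 ≈ 7310.3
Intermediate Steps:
E = -23/6 (E = -3 + (1/6)*(-5) = -3 - 5/6 = -23/6 ≈ -3.8333)
(-116 + (((6 + (5 - 2)) + E) + 5)*3)**2 = (-116 + (((6 + (5 - 2)) - 23/6) + 5)*3)**2 = (-116 + (((6 + 3) - 23/6) + 5)*3)**2 = (-116 + ((9 - 23/6) + 5)*3)**2 = (-116 + (31/6 + 5)*3)**2 = (-116 + (61/6)*3)**2 = (-116 + 61/2)**2 = (-171/2)**2 = 29241/4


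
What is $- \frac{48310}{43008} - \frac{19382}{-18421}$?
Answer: $- \frac{28168727}{396125184} \approx -0.071111$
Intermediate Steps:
$- \frac{48310}{43008} - \frac{19382}{-18421} = \left(-48310\right) \frac{1}{43008} - - \frac{19382}{18421} = - \frac{24155}{21504} + \frac{19382}{18421} = - \frac{28168727}{396125184}$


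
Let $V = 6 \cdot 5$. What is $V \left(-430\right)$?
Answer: $-12900$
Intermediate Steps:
$V = 30$
$V \left(-430\right) = 30 \left(-430\right) = -12900$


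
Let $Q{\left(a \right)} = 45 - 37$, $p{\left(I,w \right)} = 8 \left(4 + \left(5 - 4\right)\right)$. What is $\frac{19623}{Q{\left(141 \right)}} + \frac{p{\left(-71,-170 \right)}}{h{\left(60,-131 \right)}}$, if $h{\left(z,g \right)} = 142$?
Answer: $\frac{1393393}{568} \approx 2453.2$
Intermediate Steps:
$p{\left(I,w \right)} = 40$ ($p{\left(I,w \right)} = 8 \left(4 + \left(5 - 4\right)\right) = 8 \left(4 + 1\right) = 8 \cdot 5 = 40$)
$Q{\left(a \right)} = 8$
$\frac{19623}{Q{\left(141 \right)}} + \frac{p{\left(-71,-170 \right)}}{h{\left(60,-131 \right)}} = \frac{19623}{8} + \frac{40}{142} = 19623 \cdot \frac{1}{8} + 40 \cdot \frac{1}{142} = \frac{19623}{8} + \frac{20}{71} = \frac{1393393}{568}$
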